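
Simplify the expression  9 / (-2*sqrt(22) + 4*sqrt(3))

Multiply numerator and denominator by 4*sqrt(3) + 2*sqrt(22).
Denominator becomes -40; numerator becomes 36*sqrt(3) + 18*sqrt(22).

(-9*sqrt(22) - 18*sqrt(3))/20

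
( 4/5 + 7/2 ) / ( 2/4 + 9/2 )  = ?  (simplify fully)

43/50

Numerator: 4/5 + 7/2 = 43/10
Denominator: 2/4 + 9/2 = 5
Divide: (43/10) · (1/5) = 43/50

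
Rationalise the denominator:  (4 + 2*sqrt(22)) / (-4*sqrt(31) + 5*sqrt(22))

(8*sqrt(31) + 10*sqrt(22) + 4*sqrt(682) + 110)/27

Multiply numerator and denominator by 4*sqrt(31) + 5*sqrt(22).
Denominator becomes 54; numerator becomes 16*sqrt(31) + 20*sqrt(22) + 8*sqrt(682) + 220.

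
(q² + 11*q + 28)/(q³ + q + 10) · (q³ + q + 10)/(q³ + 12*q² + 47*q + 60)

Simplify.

Factor: q² + 11*q + 28 = (q + 7)·(q + 4);  q³ + q + 10 = (q² - 2*q + 5)·(q + 2);  q³ + q + 10 = (q + 2)·(q² - 2*q + 5);  q³ + 12*q² + 47*q + 60 = (q + 5)·(q + 3)·(q + 4)
Cancel the common factors (q² - 2*q + 5), (q + 2), (q + 4).

(q + 7)/(q² + 8*q + 15)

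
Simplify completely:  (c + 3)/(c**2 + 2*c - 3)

1/(c - 1)

Factor: c**2 + 2*c - 3 = (c - 1)*(c + 3)
Cancel the common factor (c + 3).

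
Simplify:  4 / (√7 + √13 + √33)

Group as (√7 + √33) + √13; multiply by (√7 + √33) - √13, then rationalise the remaining surd.

(-8*√3003 - 52*√33 + 108*√13 + 156*√7)/195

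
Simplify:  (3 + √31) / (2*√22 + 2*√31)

(-√682 - 3*√22 + 3*√31 + 31)/18

Multiply numerator and denominator by -2*√22 + 2*√31.
Denominator becomes 36; numerator becomes -2*√682 - 6*√22 + 6*√31 + 62.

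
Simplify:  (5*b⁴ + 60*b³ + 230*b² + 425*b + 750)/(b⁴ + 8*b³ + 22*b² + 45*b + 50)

Factor: 5*b⁴ + 60*b³ + 230*b² + 425*b + 750 = 5·(b² + b + 5)·(b + 5)·(b + 6);  b⁴ + 8*b³ + 22*b² + 45*b + 50 = (b² + b + 5)·(b + 2)·(b + 5)
Cancel the common factors (b² + b + 5), (b + 5).

(5*b + 30)/(b + 2)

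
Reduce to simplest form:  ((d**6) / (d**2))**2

Inside the bracket: d**4
Raise to the power 2: d**8

d**8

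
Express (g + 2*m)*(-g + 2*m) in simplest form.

-g^2 + 4*m^2

(2*m)^2 - (g)^2 = -g^2 + 4*m^2.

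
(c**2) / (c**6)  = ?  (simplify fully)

Quotient: (c**-4)

c**(-4)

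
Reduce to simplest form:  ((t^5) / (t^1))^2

Inside the bracket: t^4
Raise to the power 2: t^8

t^8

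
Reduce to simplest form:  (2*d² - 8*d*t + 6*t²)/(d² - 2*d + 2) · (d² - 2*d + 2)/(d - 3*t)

Factor: 2*d² - 8*d*t + 6*t² = 2·(d - t)·(d - 3*t)
Cancel the common factors (d² - 2*d + 2), (d - 3*t).

2*d - 2*t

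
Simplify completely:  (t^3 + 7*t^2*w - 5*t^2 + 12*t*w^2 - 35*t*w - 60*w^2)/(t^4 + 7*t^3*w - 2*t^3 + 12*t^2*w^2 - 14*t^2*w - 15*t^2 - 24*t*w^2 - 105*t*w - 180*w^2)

Factor: t^3 + 7*t^2*w - 5*t^2 + 12*t*w^2 - 35*t*w - 60*w^2 = (t + 3*w)*(t - 5)*(t + 4*w);  t^4 + 7*t^3*w - 2*t^3 + 12*t^2*w^2 - 14*t^2*w - 15*t^2 - 24*t*w^2 - 105*t*w - 180*w^2 = (t - 5)*(t + 3)*(t + 3*w)*(t + 4*w)
Cancel the common factors (t + 3*w), (t - 5), (t + 4*w).

1/(t + 3)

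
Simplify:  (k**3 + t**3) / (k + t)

Factor as (a+b)(a**2-ab+b**2) with a=t, b=k.

k**2 - k*t + t**2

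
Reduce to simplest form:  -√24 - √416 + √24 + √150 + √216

√24 = 2*√6; √416 = 4*√26; √24 = 2*√6; √150 = 5*√6; √216 = 6*√6

-4*√26 + 11*√6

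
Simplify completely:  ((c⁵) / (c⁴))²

c²

Inside the bracket: c¹
Raise to the power 2: c²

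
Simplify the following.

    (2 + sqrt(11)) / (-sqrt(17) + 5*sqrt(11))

Multiply numerator and denominator by sqrt(17) + 5*sqrt(11).
Denominator becomes 258; numerator becomes 2*sqrt(17) + sqrt(187) + 10*sqrt(11) + 55.

(2*sqrt(17) + sqrt(187) + 10*sqrt(11) + 55)/258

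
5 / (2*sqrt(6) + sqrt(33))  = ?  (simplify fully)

Multiply numerator and denominator by -2*sqrt(6) + sqrt(33).
Denominator becomes 9; numerator becomes -10*sqrt(6) + 5*sqrt(33).

(-10*sqrt(6) + 5*sqrt(33))/9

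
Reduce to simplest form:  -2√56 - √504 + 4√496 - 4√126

-22*√14 + 16*√31

2√56 = 4*√14; √504 = 6*√14; 4√496 = 16*√31; 4√126 = 12*√14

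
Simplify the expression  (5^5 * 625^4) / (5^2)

5^5 = 5^5; 625^4 = 5^16; 5^2 = 5^2
Combine exponents: 5^19

5^19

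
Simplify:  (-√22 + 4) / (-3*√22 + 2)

(-5*√22 + 29)/97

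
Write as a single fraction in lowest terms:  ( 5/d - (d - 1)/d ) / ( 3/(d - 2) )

(-d**2 + 8*d - 12)/(3*d)

Numerator: 5/d - (d - 1)/d = (-d + 6)/d
Denominator: 3/(d - 2) = 3/(d - 2)
Divide: ((-d + 6)/d) · (d/3 - 2/3) = (-d**2 + 8*d - 12)/(3*d)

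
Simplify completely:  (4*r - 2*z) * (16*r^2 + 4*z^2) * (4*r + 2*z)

256*r^4 - 16*z^4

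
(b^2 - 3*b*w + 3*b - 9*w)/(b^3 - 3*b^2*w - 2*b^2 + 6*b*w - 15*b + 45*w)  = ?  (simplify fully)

1/(b - 5)

Factor: b^2 - 3*b*w + 3*b - 9*w = (b + 3)*(b - 3*w);  b^3 - 3*b^2*w - 2*b^2 + 6*b*w - 15*b + 45*w = (b - 3*w)*(b + 3)*(b - 5)
Cancel the common factors (b - 3*w), (b + 3).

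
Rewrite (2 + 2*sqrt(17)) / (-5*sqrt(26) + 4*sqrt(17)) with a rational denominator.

(-5*sqrt(442) - 68 - 5*sqrt(26) - 4*sqrt(17))/189

Multiply numerator and denominator by 4*sqrt(17) + 5*sqrt(26).
Denominator becomes -378; numerator becomes 8*sqrt(17) + 10*sqrt(26) + 136 + 10*sqrt(442).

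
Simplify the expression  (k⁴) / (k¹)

k³

Quotient: k³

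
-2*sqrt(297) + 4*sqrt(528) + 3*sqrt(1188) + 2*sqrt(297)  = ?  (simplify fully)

2*sqrt(297) = 6*sqrt(33); 4*sqrt(528) = 16*sqrt(33); 3*sqrt(1188) = 18*sqrt(33); 2*sqrt(297) = 6*sqrt(33)
Combine: (-6 + 16 + 18 + 6)·sqrt(33) = 34*sqrt(33)

34*sqrt(33)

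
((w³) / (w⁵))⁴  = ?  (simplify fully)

w^(-8)

Inside the bracket: (w^-2)
Raise to the power 4: (w^-8)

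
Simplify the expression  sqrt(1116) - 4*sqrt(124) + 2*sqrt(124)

2*sqrt(31)

sqrt(1116) = 6*sqrt(31); 4*sqrt(124) = 8*sqrt(31); 2*sqrt(124) = 4*sqrt(31)
Combine: (6 - 8 + 4)·sqrt(31) = 2*sqrt(31)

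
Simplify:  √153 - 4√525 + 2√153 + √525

-15*√21 + 9*√17

√153 = 3*√17; 4√525 = 20*√21; 2√153 = 6*√17; √525 = 5*√21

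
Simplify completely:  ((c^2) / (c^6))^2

Inside the bracket: (c^-4)
Raise to the power 2: (c^-8)

c^(-8)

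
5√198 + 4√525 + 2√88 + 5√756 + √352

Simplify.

23*√22 + 50*√21

5√198 = 15*√22; 4√525 = 20*√21; 2√88 = 4*√22; 5√756 = 30*√21; √352 = 4*√22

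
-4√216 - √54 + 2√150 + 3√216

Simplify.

√6

4√216 = 24*√6; √54 = 3*√6; 2√150 = 10*√6; 3√216 = 18*√6
Combine: (-24 - 3 + 10 + 18)·√6 = √6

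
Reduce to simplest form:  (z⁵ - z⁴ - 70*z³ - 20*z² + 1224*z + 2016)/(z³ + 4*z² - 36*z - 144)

z² - 5*z - 14

Factor: z⁵ - z⁴ - 70*z³ - 20*z² + 1224*z + 2016 = (z + 6)·(z + 2)·(z - 6)·(z - 7)·(z + 4);  z³ + 4*z² - 36*z - 144 = (z + 4)·(z + 6)·(z - 6)
Cancel the common factors (z + 6), (z + 4), (z - 6).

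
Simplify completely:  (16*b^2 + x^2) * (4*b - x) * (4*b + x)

Pair the conjugate factors: ((4*b)+x)((4*b)-x) = 16*b^2 - x^2, then repeat with the next factor.

256*b^4 - x^4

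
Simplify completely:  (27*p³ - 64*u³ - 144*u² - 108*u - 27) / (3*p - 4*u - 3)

9*p² + 12*p*u + 9*p + 16*u² + 24*u + 9

Factor as (a-b)(a^2+ab+b^2) with a=(3*p), b=(4*u + 3).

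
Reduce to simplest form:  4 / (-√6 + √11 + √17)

(-11*√6 + 6*√11 + √1122)/33

Group as (√11 + √17) - √6; multiply by (√11 + √17) + √6, then rationalise the remaining surd.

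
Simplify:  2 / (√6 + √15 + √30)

Group as (√6 + √30) + √15; multiply by (√6 + √30) - √15, then rationalise the remaining surd.

(-40*√3 - 6*√30 + 14*√15 + 26*√6)/93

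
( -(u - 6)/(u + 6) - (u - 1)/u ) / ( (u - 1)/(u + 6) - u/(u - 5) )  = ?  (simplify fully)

(2*u**3 - 11*u**2 - u + 30)/(12*u**2 - 5*u)

Numerator: -(u - 6)/(u + 6) - (u - 1)/u = (-2*u**2 + u + 6)/(u**2 + 6*u)
Denominator: (u - 1)/(u + 6) - u/(u - 5) = (-12*u + 5)/(u**2 + u - 30)
Divide: ((-2*u**2 + u + 6)/(u**2 + 6*u)) · ((u**2 + u - 30)/(-12*u + 5)) = (2*u**3 - 11*u**2 - u + 30)/(12*u**2 - 5*u)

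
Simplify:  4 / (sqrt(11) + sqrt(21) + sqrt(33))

Group as (sqrt(11) + sqrt(21)) + sqrt(33); multiply by (sqrt(11) + sqrt(21)) - sqrt(33), then rationalise the remaining surd.

(-264*sqrt(7) - 4*sqrt(33) + 92*sqrt(21) + 172*sqrt(11))/923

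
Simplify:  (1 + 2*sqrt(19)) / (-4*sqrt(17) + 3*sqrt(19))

(-8*sqrt(323) - 114 - 4*sqrt(17) - 3*sqrt(19))/101

Multiply numerator and denominator by 3*sqrt(19) + 4*sqrt(17).
Denominator becomes -101; numerator becomes 3*sqrt(19) + 4*sqrt(17) + 114 + 8*sqrt(323).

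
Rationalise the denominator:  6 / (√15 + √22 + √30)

Group as (√22 + √30) + √15; multiply by (√22 + √30) - √15, then rationalise the remaining surd.

(-360*√11 + 42*√30 + 138*√22 + 222*√15)/1271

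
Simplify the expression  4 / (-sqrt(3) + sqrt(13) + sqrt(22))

(-16*sqrt(3) - 3*sqrt(22) + 6*sqrt(13) + sqrt(858))/15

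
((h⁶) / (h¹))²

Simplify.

h^10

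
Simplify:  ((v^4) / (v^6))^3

Inside the bracket: (v^-2)
Raise to the power 3: (v^-6)

v^(-6)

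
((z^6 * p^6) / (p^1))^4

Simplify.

p^20*z^24

Inside the bracket: z^6 * p^5
Raise to the power 4: z^24 * p^20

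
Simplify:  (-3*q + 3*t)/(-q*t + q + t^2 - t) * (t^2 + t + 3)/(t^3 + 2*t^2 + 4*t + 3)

Factor: -3*q + 3*t = 3*(-q + t);  -q*t + q + t^2 - t = (t - 1)*(-q + t);  t^3 + 2*t^2 + 4*t + 3 = (t^2 + t + 3)*(t + 1)
Cancel the common factors (t^2 + t + 3), (-q + t).

3/(t^2 - 1)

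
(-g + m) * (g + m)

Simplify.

(m+g)(m-g) = -g^2 + m^2.

-g^2 + m^2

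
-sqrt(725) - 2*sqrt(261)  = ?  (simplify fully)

-11*sqrt(29)

sqrt(725) = 5*sqrt(29); 2*sqrt(261) = 6*sqrt(29)
Combine: (-5 - 6)·sqrt(29) = -11*sqrt(29)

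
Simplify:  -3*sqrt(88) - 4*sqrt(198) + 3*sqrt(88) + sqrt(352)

3*sqrt(88) = 6*sqrt(22); 4*sqrt(198) = 12*sqrt(22); 3*sqrt(88) = 6*sqrt(22); sqrt(352) = 4*sqrt(22)
Combine: (-6 - 12 + 6 + 4)·sqrt(22) = -8*sqrt(22)

-8*sqrt(22)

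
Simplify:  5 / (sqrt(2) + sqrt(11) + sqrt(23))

Group as (sqrt(11) + sqrt(23)) + sqrt(2); multiply by (sqrt(11) + sqrt(23)) - sqrt(2), then rationalise the remaining surd.

(-35*sqrt(11) - 80*sqrt(2) + 5*sqrt(506) + 25*sqrt(23))/6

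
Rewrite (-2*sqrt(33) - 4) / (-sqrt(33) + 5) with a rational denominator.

(7*sqrt(33) + 43)/4

Multiply numerator and denominator by 5 + sqrt(33).
Denominator becomes -8; numerator becomes -86 - 14*sqrt(33).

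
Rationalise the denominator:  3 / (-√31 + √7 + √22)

(√31 + 8*√22 + 23*√7 + √4774)/102

Group as (√7 + √22) - √31; multiply by (√7 + √22) + √31, then rationalise the remaining surd.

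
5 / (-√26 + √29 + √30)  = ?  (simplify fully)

Group as (√29 + √30) - √26; multiply by (√29 + √30) + √26, then rationalise the remaining surd.

(-165*√26 + 125*√30 + 135*√29 + 20*√5655)/2391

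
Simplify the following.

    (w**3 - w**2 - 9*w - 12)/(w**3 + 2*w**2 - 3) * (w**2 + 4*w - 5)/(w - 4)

w + 5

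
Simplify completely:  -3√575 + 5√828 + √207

3√575 = 15*√23; 5√828 = 30*√23; √207 = 3*√23
Combine: (-15 + 30 + 3)·√23 = 18*√23

18*√23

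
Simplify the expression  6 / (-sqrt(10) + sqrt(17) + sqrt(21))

(-42*sqrt(10) + 9*sqrt(21) + 21*sqrt(17) + 3*sqrt(3570))/161

Group as (sqrt(17) + sqrt(21)) - sqrt(10); multiply by (sqrt(17) + sqrt(21)) + sqrt(10), then rationalise the remaining surd.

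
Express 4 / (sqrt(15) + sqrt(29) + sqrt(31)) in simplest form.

Group as (sqrt(15) + sqrt(31)) + sqrt(29); multiply by (sqrt(15) + sqrt(31)) - sqrt(29), then rationalise the remaining surd.

(-8*sqrt(13485) + 52*sqrt(31) + 68*sqrt(29) + 180*sqrt(15))/1571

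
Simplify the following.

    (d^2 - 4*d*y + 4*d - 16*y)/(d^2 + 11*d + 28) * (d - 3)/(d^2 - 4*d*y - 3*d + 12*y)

Factor: d^2 - 4*d*y + 4*d - 16*y = (d + 4)*(d - 4*y);  d^2 + 11*d + 28 = (d + 7)*(d + 4);  d^2 - 4*d*y - 3*d + 12*y = (d - 3)*(d - 4*y)
Cancel the common factors (d + 4), (d - 3), (d - 4*y).

1/(d + 7)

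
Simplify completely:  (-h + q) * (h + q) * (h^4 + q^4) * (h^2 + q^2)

-h^8 + q^8

(q+h)(q-h) = -h^2 + q^2; continue pairing.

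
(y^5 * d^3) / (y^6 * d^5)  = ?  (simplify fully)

1/(d^2*y)

Quotient: (y^-1) * (d^-2)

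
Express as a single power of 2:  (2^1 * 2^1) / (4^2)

2^1 = 2^1; 2^1 = 2^1; 4^2 = 2^4
Combine exponents: 2^(-2)

2^(-2)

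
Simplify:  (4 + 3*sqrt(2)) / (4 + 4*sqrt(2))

Multiply numerator and denominator by -4*sqrt(2) + 4.
Denominator becomes -16; numerator becomes -8 - 4*sqrt(2).

(sqrt(2) + 2)/4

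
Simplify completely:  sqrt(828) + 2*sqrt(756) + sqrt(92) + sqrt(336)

sqrt(828) = 6*sqrt(23); 2*sqrt(756) = 12*sqrt(21); sqrt(92) = 2*sqrt(23); sqrt(336) = 4*sqrt(21)

8*sqrt(23) + 16*sqrt(21)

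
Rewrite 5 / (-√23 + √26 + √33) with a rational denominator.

Group as (√26 + √33) - √23; multiply by (√26 + √33) + √23, then rationalise the remaining surd.

(-90*√23 + 40*√33 + 75*√26 + 5*√19734)/1068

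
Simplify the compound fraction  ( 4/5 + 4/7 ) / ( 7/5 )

48/49

Numerator: 4/5 + 4/7 = 48/35
Denominator: 7/5 = 7/5
Divide: (48/35) · (5/7) = 48/49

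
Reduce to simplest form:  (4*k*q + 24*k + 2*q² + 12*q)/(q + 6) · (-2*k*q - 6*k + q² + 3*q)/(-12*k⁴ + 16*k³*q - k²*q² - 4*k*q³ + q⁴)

Factor: 4*k*q + 24*k + 2*q² + 12*q = 2·(q + 6)·(2*k + q);  -2*k*q - 6*k + q² + 3*q = (q + 3)·(-2*k + q);  -12*k⁴ + 16*k³*q - k²*q² - 4*k*q³ + q⁴ = (2*k + q)·(-3*k + q)·(-2*k + q)·(-k + q)
Cancel the common factors (-2*k + q), (q + 6), (2*k + q).

(2*q + 6)/(3*k² - 4*k*q + q²)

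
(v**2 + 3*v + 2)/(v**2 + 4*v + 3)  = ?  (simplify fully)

(v + 2)/(v + 3)

Factor: v**2 + 3*v + 2 = (v + 1)*(v + 2);  v**2 + 4*v + 3 = (v + 1)*(v + 3)
Cancel the common factor (v + 1).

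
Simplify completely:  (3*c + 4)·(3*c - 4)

9*c² - 16

Difference of squares with P = 3*c, Q = 4.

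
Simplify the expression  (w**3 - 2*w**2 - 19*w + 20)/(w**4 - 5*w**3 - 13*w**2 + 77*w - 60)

1/(w - 3)

Factor: w**3 - 2*w**2 - 19*w + 20 = (w + 4)*(w - 1)*(w - 5);  w**4 - 5*w**3 - 13*w**2 + 77*w - 60 = (w - 1)*(w - 3)*(w + 4)*(w - 5)
Cancel the common factors (w - 5), (w + 4), (w - 1).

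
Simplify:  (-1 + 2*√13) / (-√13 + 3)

Multiply numerator and denominator by 3 + √13.
Denominator becomes -4; numerator becomes 5*√13 + 23.

(-23 - 5*√13)/4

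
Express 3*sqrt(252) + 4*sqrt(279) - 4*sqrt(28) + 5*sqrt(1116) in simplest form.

10*sqrt(7) + 42*sqrt(31)

3*sqrt(252) = 18*sqrt(7); 4*sqrt(279) = 12*sqrt(31); 4*sqrt(28) = 8*sqrt(7); 5*sqrt(1116) = 30*sqrt(31)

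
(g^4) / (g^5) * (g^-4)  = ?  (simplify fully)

Quotient: (g^-1)
Multiply by (g^-4): add exponents.

g^(-5)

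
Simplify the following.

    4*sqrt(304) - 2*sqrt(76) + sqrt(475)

4*sqrt(304) = 16*sqrt(19); 2*sqrt(76) = 4*sqrt(19); sqrt(475) = 5*sqrt(19)
Combine: (16 - 4 + 5)·sqrt(19) = 17*sqrt(19)

17*sqrt(19)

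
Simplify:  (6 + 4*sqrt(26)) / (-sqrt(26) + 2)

Multiply numerator and denominator by 2 + sqrt(26).
Denominator becomes -22; numerator becomes 14*sqrt(26) + 116.

(-58 - 7*sqrt(26))/11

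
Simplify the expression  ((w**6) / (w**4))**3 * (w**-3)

Inside the bracket: w**2
Raise to the power 3: w**6
Multiply by (w**-3): add exponents.

w**3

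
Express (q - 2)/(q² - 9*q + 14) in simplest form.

1/(q - 7)

Factor: q² - 9*q + 14 = (q - 7)·(q - 2)
Cancel the common factor (q - 2).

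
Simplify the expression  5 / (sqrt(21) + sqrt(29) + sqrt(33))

(-30*sqrt(2233) + 85*sqrt(33) + 125*sqrt(29) + 205*sqrt(21))/2147

Group as (sqrt(21) + sqrt(29)) + sqrt(33); multiply by (sqrt(21) + sqrt(29)) - sqrt(33), then rationalise the remaining surd.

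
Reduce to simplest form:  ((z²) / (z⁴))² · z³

Inside the bracket: (z^-2)
Raise to the power 2: (z^-4)
Multiply by z³: add exponents.

1/z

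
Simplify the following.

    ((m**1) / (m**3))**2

Inside the bracket: (m**-2)
Raise to the power 2: (m**-4)

m**(-4)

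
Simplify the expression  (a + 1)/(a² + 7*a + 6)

1/(a + 6)

Factor: a² + 7*a + 6 = (a + 1)·(a + 6)
Cancel the common factor (a + 1).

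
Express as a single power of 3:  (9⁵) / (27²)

3^4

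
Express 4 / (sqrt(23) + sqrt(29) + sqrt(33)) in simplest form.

Group as (sqrt(23) + sqrt(29)) + sqrt(33); multiply by (sqrt(23) + sqrt(29)) - sqrt(33), then rationalise the remaining surd.

(-8*sqrt(22011) + 76*sqrt(33) + 108*sqrt(29) + 156*sqrt(23))/2307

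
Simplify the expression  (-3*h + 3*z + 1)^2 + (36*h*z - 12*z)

(3*h + 3*z - 1)^2

Expand the square and combine the (36*h*z - 12*z) term.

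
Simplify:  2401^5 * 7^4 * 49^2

2401^5 = 7^20; 7^4 = 7^4; 49^2 = 7^4
Combine exponents: 7^28

7^28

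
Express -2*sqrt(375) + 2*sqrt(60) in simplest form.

-6*sqrt(15)

2*sqrt(375) = 10*sqrt(15); 2*sqrt(60) = 4*sqrt(15)
Combine: (-10 + 4)·sqrt(15) = -6*sqrt(15)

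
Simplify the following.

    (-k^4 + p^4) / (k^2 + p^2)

-k^2 + p^2

-k^4 + p^4 factors as (-k + p)*(k + p)*(k^2 + p^2).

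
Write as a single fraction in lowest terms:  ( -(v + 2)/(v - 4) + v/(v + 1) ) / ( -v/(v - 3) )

Numerator: -(v + 2)/(v - 4) + v/(v + 1) = (-7*v - 2)/(v² - 3*v - 4)
Denominator: -v/(v - 3) = -v/(v - 3)
Divide: ((-7*v - 2)/(v² - 3*v - 4)) · (-(v - 3)/v) = (7*v² - 19*v - 6)/(v³ - 3*v² - 4*v)

(7*v² - 19*v - 6)/(v³ - 3*v² - 4*v)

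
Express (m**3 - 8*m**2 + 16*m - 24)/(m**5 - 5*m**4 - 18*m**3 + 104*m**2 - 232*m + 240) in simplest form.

Factor: m**3 - 8*m**2 + 16*m - 24 = (m - 6)*(m**2 - 2*m + 4);  m**5 - 5*m**4 - 18*m**3 + 104*m**2 - 232*m + 240 = (m**2 - 2*m + 4)*(m - 6)*(m + 5)*(m - 2)
Cancel the common factors (m**2 - 2*m + 4), (m - 6).

1/(m**2 + 3*m - 10)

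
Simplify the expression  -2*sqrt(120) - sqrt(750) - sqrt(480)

2*sqrt(120) = 4*sqrt(30); sqrt(750) = 5*sqrt(30); sqrt(480) = 4*sqrt(30)
Combine: (-4 - 5 - 4)·sqrt(30) = -13*sqrt(30)

-13*sqrt(30)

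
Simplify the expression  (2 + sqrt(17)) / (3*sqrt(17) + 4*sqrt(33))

(-51 - 6*sqrt(17) + 8*sqrt(33) + 4*sqrt(561))/375

Multiply numerator and denominator by -4*sqrt(33) + 3*sqrt(17).
Denominator becomes -375; numerator becomes -4*sqrt(561) - 8*sqrt(33) + 6*sqrt(17) + 51.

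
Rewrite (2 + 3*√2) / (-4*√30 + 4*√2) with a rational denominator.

Multiply numerator and denominator by 4*√2 + 4*√30.
Denominator becomes -448; numerator becomes 8*√2 + 24 + 8*√30 + 24*√15.

(-3*√15 - √30 - 3 - √2)/56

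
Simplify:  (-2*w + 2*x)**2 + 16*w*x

4*(w + x)**2

Expanding gives 4*w**2 + 8*w*x + 4*x**2, a perfect square.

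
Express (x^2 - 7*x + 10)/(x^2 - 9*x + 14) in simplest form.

Factor: x^2 - 7*x + 10 = (x - 2)*(x - 5);  x^2 - 9*x + 14 = (x - 7)*(x - 2)
Cancel the common factor (x - 2).

(x - 5)/(x - 7)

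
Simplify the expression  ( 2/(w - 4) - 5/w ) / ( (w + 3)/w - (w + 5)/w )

Numerator: 2/(w - 4) - 5/w = (-3*w + 20)/(w**2 - 4*w)
Denominator: (w + 3)/w - (w + 5)/w = -2/w
Divide: ((-3*w + 20)/(w**2 - 4*w)) · (-w/2) = (3*w - 20)/(2*w - 8)

(3*w - 20)/(2*w - 8)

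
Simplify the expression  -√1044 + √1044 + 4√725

20*√29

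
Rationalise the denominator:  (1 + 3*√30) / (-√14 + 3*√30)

Multiply numerator and denominator by √14 + 3*√30.
Denominator becomes 256; numerator becomes √14 + 3*√30 + 6*√105 + 270.

(√14 + 3*√30 + 6*√105 + 270)/256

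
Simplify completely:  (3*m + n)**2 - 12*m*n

(3*m - n)**2

After expansion: 9*m**2 - 6*m*n + n**2 — a perfect-square trinomial.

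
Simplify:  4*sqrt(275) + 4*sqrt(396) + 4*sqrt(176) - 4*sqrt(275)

40*sqrt(11)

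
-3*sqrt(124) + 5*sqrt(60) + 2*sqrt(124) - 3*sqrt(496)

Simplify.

3*sqrt(124) = 6*sqrt(31); 5*sqrt(60) = 10*sqrt(15); 2*sqrt(124) = 4*sqrt(31); 3*sqrt(496) = 12*sqrt(31)

-14*sqrt(31) + 10*sqrt(15)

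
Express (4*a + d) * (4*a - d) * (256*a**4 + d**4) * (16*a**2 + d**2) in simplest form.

65536*a**8 - d**8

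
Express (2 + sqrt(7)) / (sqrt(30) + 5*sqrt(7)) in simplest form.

Multiply numerator and denominator by -sqrt(30) + 5*sqrt(7).
Denominator becomes 145; numerator becomes -sqrt(210) - 2*sqrt(30) + 10*sqrt(7) + 35.

(-sqrt(210) - 2*sqrt(30) + 10*sqrt(7) + 35)/145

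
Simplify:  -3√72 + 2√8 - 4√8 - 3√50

-37*√2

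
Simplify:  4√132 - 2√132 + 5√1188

4√132 = 8*√33; 2√132 = 4*√33; 5√1188 = 30*√33
Combine: (8 - 4 + 30)·√33 = 34*√33

34*√33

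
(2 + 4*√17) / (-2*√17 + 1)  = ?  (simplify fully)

Multiply numerator and denominator by 1 + 2*√17.
Denominator becomes -67; numerator becomes 8*√17 + 138.

(-138 - 8*√17)/67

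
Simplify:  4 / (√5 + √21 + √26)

Group as (√21 + √26) + √5; multiply by (√21 + √26) - √5, then rationalise the remaining surd.

(-2*√2730 + 10*√21 + 42*√5)/105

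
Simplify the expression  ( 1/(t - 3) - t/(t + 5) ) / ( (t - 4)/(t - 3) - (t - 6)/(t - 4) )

(-t³ + 8*t² - 11*t - 20)/(t² + 3*t - 10)

Numerator: 1/(t - 3) - t/(t + 5) = (-t² + 4*t + 5)/(t² + 2*t - 15)
Denominator: (t - 4)/(t - 3) - (t - 6)/(t - 4) = (t - 2)/(t² - 7*t + 12)
Divide: ((-t² + 4*t + 5)/(t² + 2*t - 15)) · ((t² - 7*t + 12)/(t - 2)) = (-t³ + 8*t² - 11*t - 20)/(t² + 3*t - 10)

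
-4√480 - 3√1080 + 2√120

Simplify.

4√480 = 16*√30; 3√1080 = 18*√30; 2√120 = 4*√30
Combine: (-16 - 18 + 4)·√30 = -30*√30

-30*√30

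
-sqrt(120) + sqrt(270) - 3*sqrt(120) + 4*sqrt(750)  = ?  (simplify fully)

sqrt(120) = 2*sqrt(30); sqrt(270) = 3*sqrt(30); 3*sqrt(120) = 6*sqrt(30); 4*sqrt(750) = 20*sqrt(30)
Combine: (-2 + 3 - 6 + 20)·sqrt(30) = 15*sqrt(30)

15*sqrt(30)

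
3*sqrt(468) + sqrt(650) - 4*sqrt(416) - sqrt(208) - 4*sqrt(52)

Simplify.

3*sqrt(468) = 18*sqrt(13); sqrt(650) = 5*sqrt(26); 4*sqrt(416) = 16*sqrt(26); sqrt(208) = 4*sqrt(13); 4*sqrt(52) = 8*sqrt(13)

-11*sqrt(26) + 6*sqrt(13)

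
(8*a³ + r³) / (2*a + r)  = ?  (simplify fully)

4*a² - 2*a*r + r²

Factor as (a+b)(a^2-ab+b^2) with a=r, b=(2*a).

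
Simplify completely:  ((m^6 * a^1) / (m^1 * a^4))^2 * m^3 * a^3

Inside the bracket: m^5 * (a^-3)
Raise to the power 2: m^10 * (a^-6)
Multiply by m^3 * a^3: add exponents.

m^13/a^3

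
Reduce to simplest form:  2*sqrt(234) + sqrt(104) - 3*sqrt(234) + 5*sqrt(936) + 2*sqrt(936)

41*sqrt(26)

2*sqrt(234) = 6*sqrt(26); sqrt(104) = 2*sqrt(26); 3*sqrt(234) = 9*sqrt(26); 5*sqrt(936) = 30*sqrt(26); 2*sqrt(936) = 12*sqrt(26)
Combine: (6 + 2 - 9 + 30 + 12)·sqrt(26) = 41*sqrt(26)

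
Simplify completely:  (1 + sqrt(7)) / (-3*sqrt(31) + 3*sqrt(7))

(-sqrt(217) - 7 - sqrt(31) - sqrt(7))/72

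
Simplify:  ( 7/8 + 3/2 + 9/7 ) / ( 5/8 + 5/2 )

41/35

Numerator: 7/8 + 3/2 + 9/7 = 205/56
Denominator: 5/8 + 5/2 = 25/8
Divide: (205/56) · (8/25) = 41/35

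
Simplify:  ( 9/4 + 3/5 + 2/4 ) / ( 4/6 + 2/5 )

Numerator: 9/4 + 3/5 + 2/4 = 67/20
Denominator: 4/6 + 2/5 = 16/15
Divide: (67/20) · (15/16) = 201/64

201/64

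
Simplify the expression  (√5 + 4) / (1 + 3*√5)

(1 + √5)/4

Multiply numerator and denominator by -3*√5 + 1.
Denominator becomes -44; numerator becomes -11*√5 - 11.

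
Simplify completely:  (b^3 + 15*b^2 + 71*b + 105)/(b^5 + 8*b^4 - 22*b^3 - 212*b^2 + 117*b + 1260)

Factor: b^3 + 15*b^2 + 71*b + 105 = (b + 5)*(b + 3)*(b + 7);  b^5 + 8*b^4 - 22*b^3 - 212*b^2 + 117*b + 1260 = (b - 3)*(b + 5)*(b + 7)*(b - 4)*(b + 3)
Cancel the common factors (b + 5), (b + 3), (b + 7).

1/(b^2 - 7*b + 12)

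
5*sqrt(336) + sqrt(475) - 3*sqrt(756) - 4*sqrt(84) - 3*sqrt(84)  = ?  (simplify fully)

5*sqrt(336) = 20*sqrt(21); sqrt(475) = 5*sqrt(19); 3*sqrt(756) = 18*sqrt(21); 4*sqrt(84) = 8*sqrt(21); 3*sqrt(84) = 6*sqrt(21)

-12*sqrt(21) + 5*sqrt(19)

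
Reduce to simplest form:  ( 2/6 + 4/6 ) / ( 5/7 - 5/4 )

Numerator: 2/6 + 4/6 = 1
Denominator: 5/7 - 5/4 = -15/28
Divide: (1) · (-28/15) = -28/15

-28/15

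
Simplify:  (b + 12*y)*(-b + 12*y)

Difference of squares with P = 12*y, Q = b.

-b^2 + 144*y^2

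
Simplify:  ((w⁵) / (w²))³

w⁹

Inside the bracket: w³
Raise to the power 3: w⁹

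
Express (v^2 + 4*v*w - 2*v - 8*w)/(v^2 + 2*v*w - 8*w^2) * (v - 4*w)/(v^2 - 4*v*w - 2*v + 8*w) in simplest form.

1/(v - 2*w)

Factor: v^2 + 4*v*w - 2*v - 8*w = (v + 4*w)*(v - 2);  v^2 + 2*v*w - 8*w^2 = (v + 4*w)*(v - 2*w);  v^2 - 4*v*w - 2*v + 8*w = (v - 2)*(v - 4*w)
Cancel the common factors (v - 4*w), (v + 4*w), (v - 2).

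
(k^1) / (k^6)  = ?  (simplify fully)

k^(-5)

Quotient: (k^-5)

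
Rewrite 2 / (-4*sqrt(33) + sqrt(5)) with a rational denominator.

Multiply numerator and denominator by sqrt(5) + 4*sqrt(33).
Denominator becomes -523; numerator becomes 2*sqrt(5) + 8*sqrt(33).

(-8*sqrt(33) - 2*sqrt(5))/523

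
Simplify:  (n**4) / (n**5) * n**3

Quotient: (n**-1)
Multiply by n**3: add exponents.

n**2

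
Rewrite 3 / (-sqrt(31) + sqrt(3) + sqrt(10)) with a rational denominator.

Group as (sqrt(3) + sqrt(10)) - sqrt(31); multiply by (sqrt(3) + sqrt(10)) + sqrt(31), then rationalise the remaining surd.

(-9*sqrt(31) - 12*sqrt(10) - 19*sqrt(3) - sqrt(930))/34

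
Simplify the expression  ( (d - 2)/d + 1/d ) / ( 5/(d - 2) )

(d² - 3*d + 2)/(5*d)

Numerator: (d - 2)/d + 1/d = (d - 1)/d
Denominator: 5/(d - 2) = 5/(d - 2)
Divide: ((d - 1)/d) · (d/5 - 2/5) = (d² - 3*d + 2)/(5*d)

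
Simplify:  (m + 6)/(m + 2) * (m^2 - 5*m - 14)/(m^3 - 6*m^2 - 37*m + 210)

1/(m - 5)

Factor: m^2 - 5*m - 14 = (m - 7)*(m + 2);  m^3 - 6*m^2 - 37*m + 210 = (m - 5)*(m - 7)*(m + 6)
Cancel the common factors (m - 7), (m + 6), (m + 2).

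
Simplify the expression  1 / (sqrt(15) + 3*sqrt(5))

Multiply numerator and denominator by -3*sqrt(5) + sqrt(15).
Denominator becomes -30; numerator becomes -3*sqrt(5) + sqrt(15).

(-sqrt(15) + 3*sqrt(5))/30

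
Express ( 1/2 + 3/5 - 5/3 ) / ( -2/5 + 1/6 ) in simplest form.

Numerator: 1/2 + 3/5 - 5/3 = -17/30
Denominator: -2/5 + 1/6 = -7/30
Divide: (-17/30) · (-30/7) = 17/7

17/7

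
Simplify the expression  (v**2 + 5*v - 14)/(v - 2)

v + 7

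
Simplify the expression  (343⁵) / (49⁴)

343⁵ = 7^15; 49⁴ = 7^8
Combine exponents: 7^7

7^7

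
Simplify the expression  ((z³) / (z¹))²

Inside the bracket: z²
Raise to the power 2: z⁴

z⁴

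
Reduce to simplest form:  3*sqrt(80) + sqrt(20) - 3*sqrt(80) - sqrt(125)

3*sqrt(80) = 12*sqrt(5); sqrt(20) = 2*sqrt(5); 3*sqrt(80) = 12*sqrt(5); sqrt(125) = 5*sqrt(5)
Combine: (12 + 2 - 12 - 5)·sqrt(5) = -3*sqrt(5)

-3*sqrt(5)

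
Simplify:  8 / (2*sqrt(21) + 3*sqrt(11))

(-16*sqrt(21) + 24*sqrt(11))/15

Multiply numerator and denominator by -3*sqrt(11) + 2*sqrt(21).
Denominator becomes -15; numerator becomes -24*sqrt(11) + 16*sqrt(21).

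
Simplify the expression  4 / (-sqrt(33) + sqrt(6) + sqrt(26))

Group as (sqrt(6) + sqrt(26)) - sqrt(33); multiply by (sqrt(6) + sqrt(26)) + sqrt(33), then rationalise the remaining surd.

(4*sqrt(33) + 52*sqrt(26) + 212*sqrt(6) + 48*sqrt(143))/623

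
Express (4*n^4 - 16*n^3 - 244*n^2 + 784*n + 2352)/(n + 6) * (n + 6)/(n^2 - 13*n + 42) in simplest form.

Factor: 4*n^4 - 16*n^3 - 244*n^2 + 784*n + 2352 = 4*(n + 7)*(n - 7)*(n - 6)*(n + 2);  n^2 - 13*n + 42 = (n - 6)*(n - 7)
Cancel the common factors (n + 6), (n - 6), (n - 7).

4*n^2 + 36*n + 56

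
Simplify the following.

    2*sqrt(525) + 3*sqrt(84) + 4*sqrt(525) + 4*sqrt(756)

2*sqrt(525) = 10*sqrt(21); 3*sqrt(84) = 6*sqrt(21); 4*sqrt(525) = 20*sqrt(21); 4*sqrt(756) = 24*sqrt(21)
Combine: (10 + 6 + 20 + 24)·sqrt(21) = 60*sqrt(21)

60*sqrt(21)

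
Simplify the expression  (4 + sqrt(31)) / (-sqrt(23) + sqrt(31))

Multiply numerator and denominator by sqrt(23) + sqrt(31).
Denominator becomes 8; numerator becomes 4*sqrt(23) + 4*sqrt(31) + sqrt(713) + 31.

(4*sqrt(23) + 4*sqrt(31) + sqrt(713) + 31)/8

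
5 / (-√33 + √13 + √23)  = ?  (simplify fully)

(-15*√33 + 115*√23 + 215*√13 + 10*√9867)/1187

Group as (√13 + √23) - √33; multiply by (√13 + √23) + √33, then rationalise the remaining surd.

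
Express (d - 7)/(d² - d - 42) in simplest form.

Factor: d² - d - 42 = (d - 7)·(d + 6)
Cancel the common factor (d - 7).

1/(d + 6)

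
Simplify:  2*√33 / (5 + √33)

Multiply numerator and denominator by -√33 + 5.
Denominator becomes -8; numerator becomes -66 + 10*√33.

(-5*√33 + 33)/4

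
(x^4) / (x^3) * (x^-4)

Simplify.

x^(-3)

Quotient: x^1
Multiply by (x^-4): add exponents.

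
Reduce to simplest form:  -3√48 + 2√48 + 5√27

11*√3

3√48 = 12*√3; 2√48 = 8*√3; 5√27 = 15*√3
Combine: (-12 + 8 + 15)·√3 = 11*√3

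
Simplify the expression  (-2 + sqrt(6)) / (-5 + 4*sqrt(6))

(-3*sqrt(6) + 14)/71

Multiply numerator and denominator by -4*sqrt(6) - 5.
Denominator becomes -71; numerator becomes -14 + 3*sqrt(6).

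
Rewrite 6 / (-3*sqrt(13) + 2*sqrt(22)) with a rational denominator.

(-18*sqrt(13) - 12*sqrt(22))/29

Multiply numerator and denominator by 2*sqrt(22) + 3*sqrt(13).
Denominator becomes -29; numerator becomes 12*sqrt(22) + 18*sqrt(13).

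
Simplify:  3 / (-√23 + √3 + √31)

Group as (√3 + √31) - √23; multiply by (√3 + √31) + √23, then rationalise the remaining surd.

(-33*√23 - 15*√31 + 153*√3 + 6*√2139)/251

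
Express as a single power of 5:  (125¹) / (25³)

5^(-3)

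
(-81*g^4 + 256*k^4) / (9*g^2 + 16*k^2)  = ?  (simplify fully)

Factor (4*k)^4 - (3*g)^4 and cancel (9*g^2 + 16*k^2).

-9*g^2 + 16*k^2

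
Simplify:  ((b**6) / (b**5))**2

b**2

Inside the bracket: b**1
Raise to the power 2: b**2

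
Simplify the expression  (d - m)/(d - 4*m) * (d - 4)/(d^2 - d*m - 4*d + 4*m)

1/(d - 4*m)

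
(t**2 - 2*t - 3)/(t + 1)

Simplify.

t - 3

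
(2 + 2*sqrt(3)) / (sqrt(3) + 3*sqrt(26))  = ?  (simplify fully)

Multiply numerator and denominator by -3*sqrt(26) + sqrt(3).
Denominator becomes -231; numerator becomes -6*sqrt(78) - 6*sqrt(26) + 2*sqrt(3) + 6.

(-6 - 2*sqrt(3) + 6*sqrt(26) + 6*sqrt(78))/231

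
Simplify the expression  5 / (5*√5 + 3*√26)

Multiply numerator and denominator by -5*√5 + 3*√26.
Denominator becomes 109; numerator becomes -25*√5 + 15*√26.

(-25*√5 + 15*√26)/109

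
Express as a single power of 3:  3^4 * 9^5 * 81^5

3^34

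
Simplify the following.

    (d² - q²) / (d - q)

d + q

d² - q² factors as -(-d + q)*(d + q).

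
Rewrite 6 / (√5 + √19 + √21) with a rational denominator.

(-12*√1995 + 18*√21 + 42*√19 + 210*√5)/371

Group as (√5 + √21) + √19; multiply by (√5 + √21) - √19, then rationalise the remaining surd.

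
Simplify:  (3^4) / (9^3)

3^(-2)

3^4 = 3^4; 9^3 = 3^6
Combine exponents: 3^(-2)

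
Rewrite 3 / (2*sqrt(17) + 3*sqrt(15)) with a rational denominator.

Multiply numerator and denominator by -3*sqrt(15) + 2*sqrt(17).
Denominator becomes -67; numerator becomes -9*sqrt(15) + 6*sqrt(17).

(-6*sqrt(17) + 9*sqrt(15))/67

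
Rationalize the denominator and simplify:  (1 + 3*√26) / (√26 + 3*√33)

(-78 - √26 + 3*√33 + 9*√858)/271

Multiply numerator and denominator by -3*√33 + √26.
Denominator becomes -271; numerator becomes -9*√858 - 3*√33 + √26 + 78.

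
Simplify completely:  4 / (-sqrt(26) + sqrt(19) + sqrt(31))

(-24*sqrt(26) + 14*sqrt(31) + 38*sqrt(19) + 2*sqrt(15314))/445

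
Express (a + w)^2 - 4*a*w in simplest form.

(a - w)^2

Expanding gives a^2 - 2*a*w + w^2, a perfect square.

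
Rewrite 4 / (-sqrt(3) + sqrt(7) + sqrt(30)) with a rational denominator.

(-26*sqrt(7) - 6*sqrt(70) + 34*sqrt(3) + 20*sqrt(30))/79

Group as (sqrt(7) + sqrt(30)) - sqrt(3); multiply by (sqrt(7) + sqrt(30)) + sqrt(3), then rationalise the remaining surd.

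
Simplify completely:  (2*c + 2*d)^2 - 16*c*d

4*(c - d)^2

Expanding gives 4*c^2 - 8*c*d + 4*d^2, a perfect square.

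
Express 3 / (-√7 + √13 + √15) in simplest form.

Group as (√13 + √15) - √7; multiply by (√13 + √15) + √7, then rationalise the remaining surd.

(-21*√7 + 5*√15 + 9*√13 + 2*√1365)/113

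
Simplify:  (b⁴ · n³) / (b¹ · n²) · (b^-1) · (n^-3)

b²/n²

Quotient: b³ · n¹
Multiply by (b^-1) · (n^-3): add exponents.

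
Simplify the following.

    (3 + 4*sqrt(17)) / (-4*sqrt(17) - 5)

(-257 + 8*sqrt(17))/247

Multiply numerator and denominator by -5 + 4*sqrt(17).
Denominator becomes -247; numerator becomes -8*sqrt(17) + 257.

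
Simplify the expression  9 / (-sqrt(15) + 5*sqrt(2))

(9*sqrt(15) + 45*sqrt(2))/35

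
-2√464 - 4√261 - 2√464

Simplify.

-28*√29

2√464 = 8*√29; 4√261 = 12*√29; 2√464 = 8*√29
Combine: (-8 - 12 - 8)·√29 = -28*√29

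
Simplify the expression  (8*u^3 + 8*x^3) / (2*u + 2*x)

Factor as (a+b)(a^2-ab+b^2) with a=(2*x), b=(2*u).

4*u^2 - 4*u*x + 4*x^2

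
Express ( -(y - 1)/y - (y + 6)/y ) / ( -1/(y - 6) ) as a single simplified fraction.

(2*y² - 7*y - 30)/y

Numerator: -(y - 1)/y - (y + 6)/y = (-2*y - 5)/y
Denominator: -1/(y - 6) = -1/(y - 6)
Divide: ((-2*y - 5)/y) · (-y + 6) = (2*y² - 7*y - 30)/y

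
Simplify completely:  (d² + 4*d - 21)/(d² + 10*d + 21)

Factor: d² + 4*d - 21 = (d + 7)·(d - 3);  d² + 10*d + 21 = (d + 3)·(d + 7)
Cancel the common factor (d + 7).

(d - 3)/(d + 3)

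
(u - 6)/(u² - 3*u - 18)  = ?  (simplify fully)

1/(u + 3)

Factor: u² - 3*u - 18 = (u - 6)·(u + 3)
Cancel the common factor (u - 6).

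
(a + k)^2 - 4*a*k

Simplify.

(a - k)^2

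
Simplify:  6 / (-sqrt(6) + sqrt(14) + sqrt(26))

(-17*sqrt(6) - 3*sqrt(26) + 9*sqrt(14) + 2*sqrt(546))/25

Group as (sqrt(14) + sqrt(26)) - sqrt(6); multiply by (sqrt(14) + sqrt(26)) + sqrt(6), then rationalise the remaining surd.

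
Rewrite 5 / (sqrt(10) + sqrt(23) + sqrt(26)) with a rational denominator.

Group as (sqrt(10) + sqrt(26)) + sqrt(23); multiply by (sqrt(10) + sqrt(26)) - sqrt(23), then rationalise the remaining surd.

(-20*sqrt(1495) + 35*sqrt(26) + 65*sqrt(23) + 195*sqrt(10))/871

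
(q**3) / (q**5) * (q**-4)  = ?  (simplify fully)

Quotient: (q**-2)
Multiply by (q**-4): add exponents.

q**(-6)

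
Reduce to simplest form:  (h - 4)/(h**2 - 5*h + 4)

Factor: h**2 - 5*h + 4 = (h - 1)*(h - 4)
Cancel the common factor (h - 4).

1/(h - 1)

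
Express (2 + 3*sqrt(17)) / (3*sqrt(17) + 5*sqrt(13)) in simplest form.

(-153 - 6*sqrt(17) + 10*sqrt(13) + 15*sqrt(221))/172

Multiply numerator and denominator by -5*sqrt(13) + 3*sqrt(17).
Denominator becomes -172; numerator becomes -15*sqrt(221) - 10*sqrt(13) + 6*sqrt(17) + 153.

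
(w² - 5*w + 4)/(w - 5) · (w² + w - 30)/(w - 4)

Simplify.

Factor: w² - 5*w + 4 = (w - 4)·(w - 1);  w² + w - 30 = (w + 6)·(w - 5)
Cancel the common factors (w - 4), (w - 5).

w² + 5*w - 6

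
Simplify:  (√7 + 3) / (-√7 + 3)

(√7 + 3)²/2

Multiply numerator and denominator by √7 + 3.
Denominator becomes 2; numerator becomes 6*√7 + 16.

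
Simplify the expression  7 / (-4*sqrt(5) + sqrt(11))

Multiply numerator and denominator by sqrt(11) + 4*sqrt(5).
Denominator becomes -69; numerator becomes 7*sqrt(11) + 28*sqrt(5).

(-28*sqrt(5) - 7*sqrt(11))/69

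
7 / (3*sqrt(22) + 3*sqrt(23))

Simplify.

Multiply numerator and denominator by -3*sqrt(22) + 3*sqrt(23).
Denominator becomes 9; numerator becomes -21*sqrt(22) + 21*sqrt(23).

(-7*sqrt(22) + 7*sqrt(23))/3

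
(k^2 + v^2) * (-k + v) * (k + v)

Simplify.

Telescope via difference of squares: (v+k)(v-k) = -k^2 + v^2, then repeat with the next factor.

-k^4 + v^4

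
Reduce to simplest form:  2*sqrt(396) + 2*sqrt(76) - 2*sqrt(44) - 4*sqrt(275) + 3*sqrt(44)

2*sqrt(396) = 12*sqrt(11); 2*sqrt(76) = 4*sqrt(19); 2*sqrt(44) = 4*sqrt(11); 4*sqrt(275) = 20*sqrt(11); 3*sqrt(44) = 6*sqrt(11)

-6*sqrt(11) + 4*sqrt(19)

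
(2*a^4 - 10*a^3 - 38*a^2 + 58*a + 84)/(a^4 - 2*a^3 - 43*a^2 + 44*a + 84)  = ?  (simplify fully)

Factor: 2*a^4 - 10*a^3 - 38*a^2 + 58*a + 84 = 2*(a + 1)*(a + 3)*(a - 7)*(a - 2);  a^4 - 2*a^3 - 43*a^2 + 44*a + 84 = (a + 6)*(a - 2)*(a + 1)*(a - 7)
Cancel the common factors (a + 1), (a - 2), (a - 7).

(2*a + 6)/(a + 6)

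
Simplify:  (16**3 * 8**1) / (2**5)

16**3 = 2**12; 8**1 = 2**3; 2**5 = 2**5
Combine exponents: 2**10

2**10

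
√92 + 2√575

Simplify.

12*√23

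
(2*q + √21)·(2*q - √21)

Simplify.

4*q² - 21

Product of conjugates: (P+Q)(P-Q) = P^2 - Q^2.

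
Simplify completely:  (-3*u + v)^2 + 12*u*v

After expansion: 9*u^2 + 6*u*v + v^2 — a perfect-square trinomial.

(3*u + v)^2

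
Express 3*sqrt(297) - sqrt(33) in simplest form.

8*sqrt(33)

3*sqrt(297) = 9*sqrt(33); sqrt(33) = sqrt(33)
Combine: (9 - 1)·sqrt(33) = 8*sqrt(33)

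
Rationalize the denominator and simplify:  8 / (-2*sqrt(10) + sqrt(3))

Multiply numerator and denominator by sqrt(3) + 2*sqrt(10).
Denominator becomes -37; numerator becomes 8*sqrt(3) + 16*sqrt(10).

(-16*sqrt(10) - 8*sqrt(3))/37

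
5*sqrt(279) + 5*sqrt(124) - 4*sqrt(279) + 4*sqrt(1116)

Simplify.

37*sqrt(31)

5*sqrt(279) = 15*sqrt(31); 5*sqrt(124) = 10*sqrt(31); 4*sqrt(279) = 12*sqrt(31); 4*sqrt(1116) = 24*sqrt(31)
Combine: (15 + 10 - 12 + 24)·sqrt(31) = 37*sqrt(31)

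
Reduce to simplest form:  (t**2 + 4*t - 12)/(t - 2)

Factor: t**2 + 4*t - 12 = (t - 2)*(t + 6)
Cancel the common factor (t - 2).

t + 6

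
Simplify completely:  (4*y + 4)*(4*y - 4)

16*y**2 - 16

(4*y)**2 - (4)**2 = 16*y**2 - 16.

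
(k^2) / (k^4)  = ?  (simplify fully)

Quotient: (k^-2)

k^(-2)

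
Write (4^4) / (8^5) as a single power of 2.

4^4 = 2^8; 8^5 = 2^15
Combine exponents: 2^(-7)

2^(-7)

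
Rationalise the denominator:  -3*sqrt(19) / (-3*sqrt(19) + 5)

Multiply numerator and denominator by 5 + 3*sqrt(19).
Denominator becomes -146; numerator becomes -171 - 15*sqrt(19).

(15*sqrt(19) + 171)/146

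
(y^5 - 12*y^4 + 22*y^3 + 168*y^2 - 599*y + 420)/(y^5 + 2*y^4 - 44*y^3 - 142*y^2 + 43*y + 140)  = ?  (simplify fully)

Factor: y^5 - 12*y^4 + 22*y^3 + 168*y^2 - 599*y + 420 = (y - 3)*(y + 4)*(y - 1)*(y - 5)*(y - 7);  y^5 + 2*y^4 - 44*y^3 - 142*y^2 + 43*y + 140 = (y + 5)*(y - 1)*(y + 4)*(y - 7)*(y + 1)
Cancel the common factors (y - 1), (y - 7), (y + 4).

(y^2 - 8*y + 15)/(y^2 + 6*y + 5)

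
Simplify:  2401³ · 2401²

2401³ = 7^12; 2401² = 7^8
Combine exponents: 7^20

7^20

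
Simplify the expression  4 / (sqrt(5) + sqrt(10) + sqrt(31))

(-13*sqrt(10) - 18*sqrt(5) + 5*sqrt(62) + 8*sqrt(31))/7

Group as (sqrt(10) + sqrt(31)) + sqrt(5); multiply by (sqrt(10) + sqrt(31)) - sqrt(5), then rationalise the remaining surd.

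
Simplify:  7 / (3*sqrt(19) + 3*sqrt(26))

Multiply numerator and denominator by -3*sqrt(26) + 3*sqrt(19).
Denominator becomes -63; numerator becomes -21*sqrt(26) + 21*sqrt(19).

(-sqrt(19) + sqrt(26))/3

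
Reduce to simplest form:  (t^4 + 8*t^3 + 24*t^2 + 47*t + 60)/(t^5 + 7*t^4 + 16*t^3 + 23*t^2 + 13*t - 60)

Factor: t^4 + 8*t^3 + 24*t^2 + 47*t + 60 = (t + 4)*(t^2 + t + 5)*(t + 3);  t^5 + 7*t^4 + 16*t^3 + 23*t^2 + 13*t - 60 = (t - 1)*(t^2 + t + 5)*(t + 3)*(t + 4)
Cancel the common factors (t^2 + t + 5), (t + 4), (t + 3).

1/(t - 1)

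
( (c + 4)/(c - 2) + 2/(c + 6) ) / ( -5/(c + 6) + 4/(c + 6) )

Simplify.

(-c^2 - 12*c - 20)/(c - 2)

Numerator: (c + 4)/(c - 2) + 2/(c + 6) = (c^2 + 12*c + 20)/(c^2 + 4*c - 12)
Denominator: -5/(c + 6) + 4/(c + 6) = -1/(c + 6)
Divide: ((c^2 + 12*c + 20)/(c^2 + 4*c - 12)) · (-c - 6) = (-c^2 - 12*c - 20)/(c - 2)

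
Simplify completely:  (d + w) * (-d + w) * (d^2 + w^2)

Telescope via difference of squares: (w+d)(w-d) = -d^2 + w^2, then repeat with the next factor.

-d^4 + w^4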